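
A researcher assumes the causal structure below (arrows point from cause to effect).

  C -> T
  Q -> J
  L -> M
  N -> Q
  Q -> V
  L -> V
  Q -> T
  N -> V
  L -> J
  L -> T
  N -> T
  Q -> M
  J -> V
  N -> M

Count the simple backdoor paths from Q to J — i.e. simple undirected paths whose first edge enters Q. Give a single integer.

6

A backdoor path from Q to J is any simple undirected path whose first edge points into Q (i.e. leaves Q via a parent).
Parents of Q: {N}.
Enumerating:
  P1: Q <- N -> M <- L -> J
  P2: Q <- N -> M <- L -> V <- J
  P3: Q <- N -> T <- L -> J
  P4: Q <- N -> T <- L -> V <- J
  P5: Q <- N -> V <- L -> J
  P6: Q <- N -> V <- J
That exhausts the simple backdoor paths. Count: 6.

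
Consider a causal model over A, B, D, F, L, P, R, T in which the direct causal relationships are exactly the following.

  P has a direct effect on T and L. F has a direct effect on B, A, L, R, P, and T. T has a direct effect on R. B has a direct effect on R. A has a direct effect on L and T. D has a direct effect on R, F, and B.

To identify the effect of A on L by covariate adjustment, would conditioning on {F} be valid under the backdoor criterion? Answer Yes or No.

Backdoor paths from A to L (paths whose first edge points into A):
  P1: A <- F <- D -> B -> R <- T <- P -> L
  P2: A <- F <- D -> R <- T <- P -> L
  P3: A <- F -> P -> L
  P4: A <- F -> B <- D -> R <- T <- P -> L
  P5: A <- F -> B -> R <- T <- P -> L
  P6: A <- F -> T <- P -> L
  P7: A <- F -> R <- T <- P -> L
  P8: A <- F -> L
Condition 1 (no descendant of A in the set): holds — descendants of A are {L, R, T}; none are in {F}.
Condition 2 (every backdoor path blocked by {F}):
  P1: blocked at chain node F ∈ conditioning set.
  P2: blocked at chain node F ∈ conditioning set.
  P3: blocked at fork node F ∈ conditioning set.
  P4: blocked at fork node F ∈ conditioning set.
  P5: blocked at fork node F ∈ conditioning set.
  P6: blocked at fork node F ∈ conditioning set.
  P7: blocked at fork node F ∈ conditioning set.
  P8: blocked at fork node F ∈ conditioning set.
{F} satisfies the backdoor criterion.

Yes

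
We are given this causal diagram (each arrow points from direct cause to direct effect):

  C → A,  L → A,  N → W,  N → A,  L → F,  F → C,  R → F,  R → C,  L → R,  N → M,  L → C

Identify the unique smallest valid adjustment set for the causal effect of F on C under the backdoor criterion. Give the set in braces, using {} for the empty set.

Variables eligible for adjustment (non-descendants of F, excluding F and C): {L, M, N, R, W}.
Backdoor paths from F to C:
  P1: F <- L -> R -> C
  P2: F <- L -> C
  P3: F <- L -> A <- C
  P4: F <- R <- L -> C
  P5: F <- R <- L -> A <- C
  P6: F <- R -> C
The empty set is not sufficient: P1 (F <- L -> R -> C) has no collider blocking it and no conditioned non-collider, so it is open.
Try {L, R}:
  P1: blocked at fork node L ∈ conditioning set.
  P2: blocked at fork node L ∈ conditioning set.
  P3: blocked at fork node L ∈ conditioning set.
  P4: blocked at chain node R ∈ conditioning set.
  P5: blocked at chain node R ∈ conditioning set.
  P6: blocked at fork node R ∈ conditioning set.
{L, R} contains no descendant of F and blocks every backdoor path.
Every element of {L, R} is needed (dropping L leaves P2 open; dropping R leaves P6 open), so no proper subset is valid.
Among all size-2 subsets of the eligible variables, only {L, R} blocks every backdoor path, so it is the unique smallest valid adjustment set.

{L, R}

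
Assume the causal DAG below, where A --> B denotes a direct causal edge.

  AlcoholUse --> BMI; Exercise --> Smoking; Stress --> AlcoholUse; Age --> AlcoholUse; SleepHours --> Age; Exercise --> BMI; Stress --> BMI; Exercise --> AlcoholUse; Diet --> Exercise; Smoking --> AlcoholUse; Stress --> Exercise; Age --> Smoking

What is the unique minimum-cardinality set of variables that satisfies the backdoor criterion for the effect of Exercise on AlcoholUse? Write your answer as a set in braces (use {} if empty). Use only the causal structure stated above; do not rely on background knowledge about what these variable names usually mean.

Variables eligible for adjustment (non-descendants of Exercise, excluding Exercise and AlcoholUse): {Age, Diet, SleepHours, Stress}.
Backdoor paths from Exercise to AlcoholUse:
  P1: Exercise <- Stress -> AlcoholUse
  P2: Exercise <- Stress -> BMI <- AlcoholUse
The empty set is not sufficient: P1 (Exercise <- Stress -> AlcoholUse) has no collider blocking it and no conditioned non-collider, so it is open.
Try {Stress}:
  P1: blocked at fork node Stress ∈ conditioning set.
  P2: blocked at fork node Stress ∈ conditioning set.
{Stress} contains no descendant of Exercise and blocks every backdoor path.
No other singleton works — e.g. {Diet} leaves P1 open — so {Stress} is the unique smallest valid adjustment set.

{Stress}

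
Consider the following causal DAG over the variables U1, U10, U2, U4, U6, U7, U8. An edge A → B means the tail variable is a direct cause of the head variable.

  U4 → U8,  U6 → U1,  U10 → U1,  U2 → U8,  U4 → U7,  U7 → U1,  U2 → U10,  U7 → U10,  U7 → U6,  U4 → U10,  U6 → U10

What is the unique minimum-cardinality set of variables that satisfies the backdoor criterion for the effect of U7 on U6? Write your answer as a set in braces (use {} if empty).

{}

Variables eligible for adjustment (non-descendants of U7, excluding U7 and U6): {U2, U4, U8}.
Backdoor paths from U7 to U6:
  P1: U7 <- U4 -> U10 <- U6
  P2: U7 <- U4 -> U10 -> U1 <- U6
  P3: U7 <- U4 -> U8 <- U2 -> U10 <- U6
  P4: U7 <- U4 -> U8 <- U2 -> U10 -> U1 <- U6
Each backdoor path contains an unconditioned collider, so every path is already blocked with the empty conditioning set:
  P1: blocked at collider U10 (neither it nor any descendant is in the conditioning set).
  P2: blocked at collider U1 (neither it nor any descendant is in the conditioning set).
  P3: blocked at collider U8 (neither it nor any descendant is in the conditioning set).
  P4: blocked at collider U8 (neither it nor any descendant is in the conditioning set).
The empty set is therefore the unique smallest valid set.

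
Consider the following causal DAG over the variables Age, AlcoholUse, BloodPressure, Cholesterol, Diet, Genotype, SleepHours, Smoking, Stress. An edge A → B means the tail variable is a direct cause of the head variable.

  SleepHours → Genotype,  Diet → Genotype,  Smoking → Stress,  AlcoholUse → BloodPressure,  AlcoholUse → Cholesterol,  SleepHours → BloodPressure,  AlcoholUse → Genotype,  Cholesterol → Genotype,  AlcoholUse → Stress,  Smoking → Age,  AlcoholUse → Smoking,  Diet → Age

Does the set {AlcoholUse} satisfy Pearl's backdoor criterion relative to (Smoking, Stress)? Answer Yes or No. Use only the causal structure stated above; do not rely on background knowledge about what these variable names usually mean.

Yes

Backdoor paths from Smoking to Stress (paths whose first edge points into Smoking):
  P1: Smoking <- AlcoholUse -> Stress
Condition 1 (no descendant of Smoking in the set): holds — descendants of Smoking are {Age, Stress}; none are in {AlcoholUse}.
Condition 2 (every backdoor path blocked by {AlcoholUse}):
  P1: blocked at fork node AlcoholUse ∈ conditioning set.
{AlcoholUse} satisfies the backdoor criterion.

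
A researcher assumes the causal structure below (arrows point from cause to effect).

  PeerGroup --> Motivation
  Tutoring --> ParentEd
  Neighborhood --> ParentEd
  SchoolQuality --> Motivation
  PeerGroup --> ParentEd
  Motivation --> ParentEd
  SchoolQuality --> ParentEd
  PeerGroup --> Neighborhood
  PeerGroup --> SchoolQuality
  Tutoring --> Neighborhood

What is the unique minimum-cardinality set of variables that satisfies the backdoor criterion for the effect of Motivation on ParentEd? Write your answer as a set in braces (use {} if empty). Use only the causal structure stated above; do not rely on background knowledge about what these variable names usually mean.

Variables eligible for adjustment (non-descendants of Motivation, excluding Motivation and ParentEd): {Neighborhood, PeerGroup, SchoolQuality, Tutoring}.
Backdoor paths from Motivation to ParentEd:
  P1: Motivation <- PeerGroup -> SchoolQuality -> ParentEd
  P2: Motivation <- PeerGroup -> Neighborhood <- Tutoring -> ParentEd
  P3: Motivation <- PeerGroup -> Neighborhood -> ParentEd
  P4: Motivation <- PeerGroup -> ParentEd
  P5: Motivation <- SchoolQuality <- PeerGroup -> Neighborhood <- Tutoring -> ParentEd
  P6: Motivation <- SchoolQuality <- PeerGroup -> Neighborhood -> ParentEd
  P7: Motivation <- SchoolQuality <- PeerGroup -> ParentEd
  P8: Motivation <- SchoolQuality -> ParentEd
The empty set is not sufficient: P1 (Motivation <- PeerGroup -> SchoolQuality -> ParentEd) has no collider blocking it and no conditioned non-collider, so it is open.
Try {PeerGroup, SchoolQuality}:
  P1: blocked at fork node PeerGroup ∈ conditioning set.
  P2: blocked at fork node PeerGroup ∈ conditioning set.
  P3: blocked at fork node PeerGroup ∈ conditioning set.
  P4: blocked at fork node PeerGroup ∈ conditioning set.
  P5: blocked at chain node SchoolQuality ∈ conditioning set.
  P6: blocked at chain node SchoolQuality ∈ conditioning set.
  P7: blocked at chain node SchoolQuality ∈ conditioning set.
  P8: blocked at fork node SchoolQuality ∈ conditioning set.
{PeerGroup, SchoolQuality} contains no descendant of Motivation and blocks every backdoor path.
Every element of {PeerGroup, SchoolQuality} is needed (dropping PeerGroup leaves P3 open; dropping SchoolQuality leaves P8 open), so no proper subset is valid.
Among all size-2 subsets of the eligible variables, only {PeerGroup, SchoolQuality} blocks every backdoor path, so it is the unique smallest valid adjustment set.

{PeerGroup, SchoolQuality}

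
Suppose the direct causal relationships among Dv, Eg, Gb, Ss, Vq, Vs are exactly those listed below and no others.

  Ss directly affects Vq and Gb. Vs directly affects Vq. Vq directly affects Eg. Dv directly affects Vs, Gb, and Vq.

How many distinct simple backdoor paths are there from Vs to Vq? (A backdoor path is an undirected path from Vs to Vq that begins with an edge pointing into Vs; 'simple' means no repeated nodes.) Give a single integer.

A backdoor path from Vs to Vq is any simple undirected path whose first edge points into Vs (i.e. leaves Vs via a parent).
Parents of Vs: {Dv}.
Enumerating:
  P1: Vs <- Dv -> Vq
  P2: Vs <- Dv -> Gb <- Ss -> Vq
That exhausts the simple backdoor paths. Count: 2.

2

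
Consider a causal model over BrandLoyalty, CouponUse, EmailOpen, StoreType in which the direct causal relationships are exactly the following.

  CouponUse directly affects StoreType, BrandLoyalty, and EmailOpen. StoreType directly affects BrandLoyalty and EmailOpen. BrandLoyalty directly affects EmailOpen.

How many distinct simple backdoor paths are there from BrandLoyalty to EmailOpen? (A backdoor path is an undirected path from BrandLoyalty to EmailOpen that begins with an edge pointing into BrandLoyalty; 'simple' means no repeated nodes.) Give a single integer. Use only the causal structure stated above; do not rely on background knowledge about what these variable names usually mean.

4

A backdoor path from BrandLoyalty to EmailOpen is any simple undirected path whose first edge points into BrandLoyalty (i.e. leaves BrandLoyalty via a parent).
Parents of BrandLoyalty: {CouponUse, StoreType}.
Enumerating:
  P1: BrandLoyalty <- CouponUse -> StoreType -> EmailOpen
  P2: BrandLoyalty <- CouponUse -> EmailOpen
  P3: BrandLoyalty <- StoreType <- CouponUse -> EmailOpen
  P4: BrandLoyalty <- StoreType -> EmailOpen
That exhausts the simple backdoor paths. Count: 4.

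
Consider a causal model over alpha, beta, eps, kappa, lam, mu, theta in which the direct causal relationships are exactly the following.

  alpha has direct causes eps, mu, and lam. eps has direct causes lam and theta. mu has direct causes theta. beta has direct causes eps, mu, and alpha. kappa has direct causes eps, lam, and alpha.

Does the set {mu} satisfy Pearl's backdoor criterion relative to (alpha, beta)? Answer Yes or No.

No

Backdoor paths from alpha to beta (paths whose first edge points into alpha):
  P1: alpha <- lam -> eps <- theta -> mu -> beta
  P2: alpha <- lam -> eps -> beta
  P3: alpha <- lam -> kappa <- eps <- theta -> mu -> beta
  P4: alpha <- lam -> kappa <- eps -> beta
  P5: alpha <- mu <- theta -> eps -> beta
  P6: alpha <- mu -> beta
  P7: alpha <- eps <- theta -> mu -> beta
  P8: alpha <- eps -> beta
Condition 1 (no descendant of alpha in the set): holds — descendants of alpha are {beta, kappa}; none are in {mu}.
Condition 2 (every backdoor path blocked by {mu}):
  P1: blocked at collider eps (neither it nor any descendant is in the conditioning set).
  P2: open — no interior node is in the conditioning set.
  P3: blocked at collider kappa (neither it nor any descendant is in the conditioning set).
  P4: blocked at collider kappa (neither it nor any descendant is in the conditioning set).
  P5: blocked at chain node mu ∈ conditioning set.
  P6: blocked at fork node mu ∈ conditioning set.
  P7: blocked at chain node mu ∈ conditioning set.
  P8: open — no interior node is in the conditioning set.
{mu} does not satisfy the backdoor criterion.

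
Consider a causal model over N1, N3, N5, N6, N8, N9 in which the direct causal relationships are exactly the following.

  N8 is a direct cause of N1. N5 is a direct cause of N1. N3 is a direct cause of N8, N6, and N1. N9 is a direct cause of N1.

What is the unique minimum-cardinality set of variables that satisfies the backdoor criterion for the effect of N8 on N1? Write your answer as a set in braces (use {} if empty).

Variables eligible for adjustment (non-descendants of N8, excluding N8 and N1): {N3, N5, N6, N9}.
Backdoor paths from N8 to N1:
  P1: N8 <- N3 -> N1
The empty set is not sufficient: P1 (N8 <- N3 -> N1) has no collider blocking it and no conditioned non-collider, so it is open.
Try {N3}:
  P1: blocked at fork node N3 ∈ conditioning set.
{N3} contains no descendant of N8 and blocks every backdoor path.
No other singleton works — e.g. {N9} leaves P1 open — so {N3} is the unique smallest valid adjustment set.

{N3}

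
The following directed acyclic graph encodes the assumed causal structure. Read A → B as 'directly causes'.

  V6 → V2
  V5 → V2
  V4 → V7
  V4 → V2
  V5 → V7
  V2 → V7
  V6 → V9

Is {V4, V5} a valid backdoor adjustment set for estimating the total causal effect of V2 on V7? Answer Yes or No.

Backdoor paths from V2 to V7 (paths whose first edge points into V2):
  P1: V2 <- V5 -> V7
  P2: V2 <- V4 -> V7
Condition 1 (no descendant of V2 in the set): holds — descendants of V2 are {V7}; none are in {V4, V5}.
Condition 2 (every backdoor path blocked by {V4, V5}):
  P1: blocked at fork node V5 ∈ conditioning set.
  P2: blocked at fork node V4 ∈ conditioning set.
{V4, V5} satisfies the backdoor criterion.

Yes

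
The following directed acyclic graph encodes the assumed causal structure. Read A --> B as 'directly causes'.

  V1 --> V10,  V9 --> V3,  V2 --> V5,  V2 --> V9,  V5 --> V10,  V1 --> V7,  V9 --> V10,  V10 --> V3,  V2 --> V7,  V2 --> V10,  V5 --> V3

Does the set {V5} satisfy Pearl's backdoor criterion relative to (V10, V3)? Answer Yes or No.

Backdoor paths from V10 to V3 (paths whose first edge points into V10):
  P1: V10 <- V2 -> V5 -> V3
  P2: V10 <- V2 -> V9 -> V3
  P3: V10 <- V5 <- V2 -> V9 -> V3
  P4: V10 <- V5 -> V3
  P5: V10 <- V1 -> V7 <- V2 -> V5 -> V3
  P6: V10 <- V1 -> V7 <- V2 -> V9 -> V3
  P7: V10 <- V9 <- V2 -> V5 -> V3
  P8: V10 <- V9 -> V3
Condition 1 (no descendant of V10 in the set): holds — descendants of V10 are {V3}; none are in {V5}.
Condition 2 (every backdoor path blocked by {V5}):
  P1: blocked at chain node V5 ∈ conditioning set.
  P2: open — no interior node is in the conditioning set.
  P3: blocked at chain node V5 ∈ conditioning set.
  P4: blocked at fork node V5 ∈ conditioning set.
  P5: blocked at collider V7 (neither it nor any descendant is in the conditioning set).
  P6: blocked at collider V7 (neither it nor any descendant is in the conditioning set).
  P7: blocked at chain node V5 ∈ conditioning set.
  P8: open — no interior node is in the conditioning set.
{V5} does not satisfy the backdoor criterion.

No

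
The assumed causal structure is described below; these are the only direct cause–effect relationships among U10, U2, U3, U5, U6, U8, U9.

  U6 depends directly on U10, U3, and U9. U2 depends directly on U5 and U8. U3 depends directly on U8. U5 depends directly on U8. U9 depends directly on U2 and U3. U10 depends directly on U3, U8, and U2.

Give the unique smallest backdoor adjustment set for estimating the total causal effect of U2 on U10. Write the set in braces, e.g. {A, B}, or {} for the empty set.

{U8}

Variables eligible for adjustment (non-descendants of U2, excluding U2 and U10): {U3, U5, U8}.
Backdoor paths from U2 to U10:
  P1: U2 <- U8 -> U3 -> U9 -> U6 <- U10
  P2: U2 <- U8 -> U3 -> U10
  P3: U2 <- U8 -> U3 -> U6 <- U10
  P4: U2 <- U8 -> U10
  P5: U2 <- U5 <- U8 -> U3 -> U9 -> U6 <- U10
  P6: U2 <- U5 <- U8 -> U3 -> U10
  P7: U2 <- U5 <- U8 -> U3 -> U6 <- U10
  P8: U2 <- U5 <- U8 -> U10
The empty set is not sufficient: P2 (U2 <- U8 -> U3 -> U10) has no collider blocking it and no conditioned non-collider, so it is open.
Try {U8}:
  P1: blocked at fork node U8 ∈ conditioning set.
  P2: blocked at fork node U8 ∈ conditioning set.
  P3: blocked at fork node U8 ∈ conditioning set.
  P4: blocked at fork node U8 ∈ conditioning set.
  P5: blocked at fork node U8 ∈ conditioning set.
  P6: blocked at fork node U8 ∈ conditioning set.
  P7: blocked at fork node U8 ∈ conditioning set.
  P8: blocked at fork node U8 ∈ conditioning set.
{U8} contains no descendant of U2 and blocks every backdoor path.
No other singleton works — e.g. {U5} leaves P2 open — so {U8} is the unique smallest valid adjustment set.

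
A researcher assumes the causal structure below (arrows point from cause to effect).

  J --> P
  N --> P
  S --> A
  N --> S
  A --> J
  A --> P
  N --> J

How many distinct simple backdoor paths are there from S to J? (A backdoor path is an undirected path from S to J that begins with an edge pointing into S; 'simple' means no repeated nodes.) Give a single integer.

3

A backdoor path from S to J is any simple undirected path whose first edge points into S (i.e. leaves S via a parent).
Parents of S: {N}.
Enumerating:
  P1: S <- N -> J
  P2: S <- N -> P <- A -> J
  P3: S <- N -> P <- J
That exhausts the simple backdoor paths. Count: 3.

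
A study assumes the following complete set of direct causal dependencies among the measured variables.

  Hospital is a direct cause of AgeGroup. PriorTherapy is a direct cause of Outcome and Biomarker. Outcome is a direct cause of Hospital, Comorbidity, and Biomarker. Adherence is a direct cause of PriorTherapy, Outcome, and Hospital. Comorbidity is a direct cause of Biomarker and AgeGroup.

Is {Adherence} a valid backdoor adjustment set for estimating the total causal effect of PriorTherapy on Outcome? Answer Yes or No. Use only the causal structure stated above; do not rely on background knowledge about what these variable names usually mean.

Yes

Backdoor paths from PriorTherapy to Outcome (paths whose first edge points into PriorTherapy):
  P1: PriorTherapy <- Adherence -> Outcome
  P2: PriorTherapy <- Adherence -> Hospital <- Outcome
  P3: PriorTherapy <- Adherence -> Hospital -> AgeGroup <- Comorbidity <- Outcome
  P4: PriorTherapy <- Adherence -> Hospital -> AgeGroup <- Comorbidity -> Biomarker <- Outcome
Condition 1 (no descendant of PriorTherapy in the set): holds — descendants of PriorTherapy are {AgeGroup, Biomarker, Comorbidity, Hospital, Outcome}; none are in {Adherence}.
Condition 2 (every backdoor path blocked by {Adherence}):
  P1: blocked at fork node Adherence ∈ conditioning set.
  P2: blocked at fork node Adherence ∈ conditioning set.
  P3: blocked at fork node Adherence ∈ conditioning set.
  P4: blocked at fork node Adherence ∈ conditioning set.
{Adherence} satisfies the backdoor criterion.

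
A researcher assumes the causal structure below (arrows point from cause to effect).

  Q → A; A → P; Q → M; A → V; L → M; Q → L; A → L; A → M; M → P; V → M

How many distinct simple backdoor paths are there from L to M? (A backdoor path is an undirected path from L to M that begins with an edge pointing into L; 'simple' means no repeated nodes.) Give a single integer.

8

A backdoor path from L to M is any simple undirected path whose first edge points into L (i.e. leaves L via a parent).
Parents of L: {A, Q}.
Enumerating:
  P1: L <- Q -> A -> V -> M
  P2: L <- Q -> A -> M
  P3: L <- Q -> A -> P <- M
  P4: L <- Q -> M
  P5: L <- A <- Q -> M
  P6: L <- A -> V -> M
  P7: L <- A -> M
  P8: L <- A -> P <- M
That exhausts the simple backdoor paths. Count: 8.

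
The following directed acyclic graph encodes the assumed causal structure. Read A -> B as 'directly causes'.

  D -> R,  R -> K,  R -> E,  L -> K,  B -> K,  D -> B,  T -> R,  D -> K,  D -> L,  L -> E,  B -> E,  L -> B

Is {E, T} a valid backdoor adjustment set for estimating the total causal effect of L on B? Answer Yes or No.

Backdoor paths from L to B (paths whose first edge points into L):
  P1: L <- D -> R -> E <- B
  P2: L <- D -> R -> K <- B
  P3: L <- D -> B
  P4: L <- D -> K <- R -> E <- B
  P5: L <- D -> K <- B
Condition 1 (no descendant of L in the set): FAILS — E is a descendant of L.
Condition 2 (every backdoor path blocked by {E, T}):
  P1: open — collider(s) E are conditioned on (or have a conditioned descendant) and no non-collider on the path is in the set.
  P2: blocked at collider K (neither it nor any descendant is in the conditioning set).
  P3: open — no interior node is in the conditioning set.
  P4: blocked at collider K (neither it nor any descendant is in the conditioning set).
  P5: blocked at collider K (neither it nor any descendant is in the conditioning set).
{E, T} does not satisfy the backdoor criterion.

No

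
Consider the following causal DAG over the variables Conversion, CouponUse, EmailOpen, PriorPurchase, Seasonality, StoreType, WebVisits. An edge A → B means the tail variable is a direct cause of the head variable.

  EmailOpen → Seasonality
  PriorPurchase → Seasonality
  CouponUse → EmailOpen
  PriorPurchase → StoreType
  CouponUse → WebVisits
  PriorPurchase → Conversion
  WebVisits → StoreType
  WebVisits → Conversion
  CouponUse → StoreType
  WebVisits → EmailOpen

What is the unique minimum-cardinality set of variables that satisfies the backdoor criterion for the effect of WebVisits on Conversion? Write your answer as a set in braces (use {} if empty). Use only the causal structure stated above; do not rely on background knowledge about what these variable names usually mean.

Variables eligible for adjustment (non-descendants of WebVisits, excluding WebVisits and Conversion): {CouponUse, PriorPurchase}.
Backdoor paths from WebVisits to Conversion:
  P1: WebVisits <- CouponUse -> EmailOpen -> Seasonality <- PriorPurchase -> Conversion
  P2: WebVisits <- CouponUse -> StoreType <- PriorPurchase -> Conversion
Each backdoor path contains an unconditioned collider, so every path is already blocked with the empty conditioning set:
  P1: blocked at collider Seasonality (neither it nor any descendant is in the conditioning set).
  P2: blocked at collider StoreType (neither it nor any descendant is in the conditioning set).
The empty set is therefore the unique smallest valid set.

{}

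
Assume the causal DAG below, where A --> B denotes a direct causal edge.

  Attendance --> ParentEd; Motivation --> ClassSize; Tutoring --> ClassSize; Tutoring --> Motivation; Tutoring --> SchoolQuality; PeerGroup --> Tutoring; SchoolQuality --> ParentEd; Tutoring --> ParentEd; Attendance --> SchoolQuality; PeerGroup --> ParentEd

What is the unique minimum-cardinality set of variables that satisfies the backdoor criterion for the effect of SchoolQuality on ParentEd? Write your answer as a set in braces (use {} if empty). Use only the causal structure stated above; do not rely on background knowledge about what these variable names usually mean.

{Attendance, Tutoring}

Variables eligible for adjustment (non-descendants of SchoolQuality, excluding SchoolQuality and ParentEd): {Attendance, ClassSize, Motivation, PeerGroup, Tutoring}.
Backdoor paths from SchoolQuality to ParentEd:
  P1: SchoolQuality <- Attendance -> ParentEd
  P2: SchoolQuality <- Tutoring <- PeerGroup -> ParentEd
  P3: SchoolQuality <- Tutoring -> ParentEd
The empty set is not sufficient: P1 (SchoolQuality <- Attendance -> ParentEd) has no collider blocking it and no conditioned non-collider, so it is open.
Try {Attendance, Tutoring}:
  P1: blocked at fork node Attendance ∈ conditioning set.
  P2: blocked at chain node Tutoring ∈ conditioning set.
  P3: blocked at fork node Tutoring ∈ conditioning set.
{Attendance, Tutoring} contains no descendant of SchoolQuality and blocks every backdoor path.
Every element of {Attendance, Tutoring} is needed (dropping Attendance leaves P1 open; dropping Tutoring leaves P2 open), so no proper subset is valid.
Among all size-2 subsets of the eligible variables, only {Attendance, Tutoring} blocks every backdoor path, so it is the unique smallest valid adjustment set.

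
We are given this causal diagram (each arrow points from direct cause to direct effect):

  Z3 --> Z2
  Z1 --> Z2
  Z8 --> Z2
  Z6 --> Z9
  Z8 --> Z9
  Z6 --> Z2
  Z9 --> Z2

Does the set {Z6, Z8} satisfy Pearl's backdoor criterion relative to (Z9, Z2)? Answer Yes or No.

Backdoor paths from Z9 to Z2 (paths whose first edge points into Z9):
  P1: Z9 <- Z8 -> Z2
  P2: Z9 <- Z6 -> Z2
Condition 1 (no descendant of Z9 in the set): holds — descendants of Z9 are {Z2}; none are in {Z6, Z8}.
Condition 2 (every backdoor path blocked by {Z6, Z8}):
  P1: blocked at fork node Z8 ∈ conditioning set.
  P2: blocked at fork node Z6 ∈ conditioning set.
{Z6, Z8} satisfies the backdoor criterion.

Yes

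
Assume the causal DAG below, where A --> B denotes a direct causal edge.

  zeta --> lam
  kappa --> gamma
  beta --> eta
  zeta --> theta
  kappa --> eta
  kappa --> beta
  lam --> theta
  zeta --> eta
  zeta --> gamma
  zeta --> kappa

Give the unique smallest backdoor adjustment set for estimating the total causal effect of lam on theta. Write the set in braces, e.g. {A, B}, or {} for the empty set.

Variables eligible for adjustment (non-descendants of lam, excluding lam and theta): {beta, eta, gamma, kappa, zeta}.
Backdoor paths from lam to theta:
  P1: lam <- zeta -> theta
The empty set is not sufficient: P1 (lam <- zeta -> theta) has no collider blocking it and no conditioned non-collider, so it is open.
Try {zeta}:
  P1: blocked at fork node zeta ∈ conditioning set.
{zeta} contains no descendant of lam and blocks every backdoor path.
No other singleton works — e.g. {kappa} leaves P1 open — so {zeta} is the unique smallest valid adjustment set.

{zeta}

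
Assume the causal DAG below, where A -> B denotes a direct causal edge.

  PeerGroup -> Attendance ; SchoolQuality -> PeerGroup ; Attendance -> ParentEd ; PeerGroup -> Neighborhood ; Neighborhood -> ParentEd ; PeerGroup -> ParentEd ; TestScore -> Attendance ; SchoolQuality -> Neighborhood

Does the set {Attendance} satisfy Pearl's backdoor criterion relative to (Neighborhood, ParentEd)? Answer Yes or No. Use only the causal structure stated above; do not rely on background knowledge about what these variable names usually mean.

Backdoor paths from Neighborhood to ParentEd (paths whose first edge points into Neighborhood):
  P1: Neighborhood <- SchoolQuality -> PeerGroup -> Attendance -> ParentEd
  P2: Neighborhood <- SchoolQuality -> PeerGroup -> ParentEd
  P3: Neighborhood <- PeerGroup -> Attendance -> ParentEd
  P4: Neighborhood <- PeerGroup -> ParentEd
Condition 1 (no descendant of Neighborhood in the set): holds — descendants of Neighborhood are {ParentEd}; none are in {Attendance}.
Condition 2 (every backdoor path blocked by {Attendance}):
  P1: blocked at chain node Attendance ∈ conditioning set.
  P2: open — no interior node is in the conditioning set.
  P3: blocked at chain node Attendance ∈ conditioning set.
  P4: open — no interior node is in the conditioning set.
{Attendance} does not satisfy the backdoor criterion.

No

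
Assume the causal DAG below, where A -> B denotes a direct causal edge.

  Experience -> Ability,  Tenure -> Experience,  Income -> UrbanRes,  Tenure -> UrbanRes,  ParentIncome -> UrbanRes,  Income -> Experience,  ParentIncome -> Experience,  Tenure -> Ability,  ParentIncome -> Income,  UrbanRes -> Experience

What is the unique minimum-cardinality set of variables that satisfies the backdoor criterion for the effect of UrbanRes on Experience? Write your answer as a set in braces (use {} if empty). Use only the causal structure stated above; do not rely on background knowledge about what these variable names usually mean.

Variables eligible for adjustment (non-descendants of UrbanRes, excluding UrbanRes and Experience): {Income, ParentIncome, Tenure}.
Backdoor paths from UrbanRes to Experience:
  P1: UrbanRes <- Tenure -> Experience
  P2: UrbanRes <- Tenure -> Ability <- Experience
  P3: UrbanRes <- ParentIncome -> Income -> Experience
  P4: UrbanRes <- ParentIncome -> Experience
  P5: UrbanRes <- Income <- ParentIncome -> Experience
  P6: UrbanRes <- Income -> Experience
The empty set is not sufficient: P1 (UrbanRes <- Tenure -> Experience) has no collider blocking it and no conditioned non-collider, so it is open.
Try {Income, ParentIncome, Tenure}:
  P1: blocked at fork node Tenure ∈ conditioning set.
  P2: blocked at fork node Tenure ∈ conditioning set.
  P3: blocked at fork node ParentIncome ∈ conditioning set.
  P4: blocked at fork node ParentIncome ∈ conditioning set.
  P5: blocked at chain node Income ∈ conditioning set.
  P6: blocked at fork node Income ∈ conditioning set.
{Income, ParentIncome, Tenure} contains no descendant of UrbanRes and blocks every backdoor path.
Every element of {Income, ParentIncome, Tenure} is needed (dropping Income leaves P6 open; dropping ParentIncome leaves P4 open; dropping Tenure leaves P1 open), so no proper subset is valid.
Among all size-3 subsets of the eligible variables, only {Income, ParentIncome, Tenure} blocks every backdoor path, so it is the unique smallest valid adjustment set.

{Income, ParentIncome, Tenure}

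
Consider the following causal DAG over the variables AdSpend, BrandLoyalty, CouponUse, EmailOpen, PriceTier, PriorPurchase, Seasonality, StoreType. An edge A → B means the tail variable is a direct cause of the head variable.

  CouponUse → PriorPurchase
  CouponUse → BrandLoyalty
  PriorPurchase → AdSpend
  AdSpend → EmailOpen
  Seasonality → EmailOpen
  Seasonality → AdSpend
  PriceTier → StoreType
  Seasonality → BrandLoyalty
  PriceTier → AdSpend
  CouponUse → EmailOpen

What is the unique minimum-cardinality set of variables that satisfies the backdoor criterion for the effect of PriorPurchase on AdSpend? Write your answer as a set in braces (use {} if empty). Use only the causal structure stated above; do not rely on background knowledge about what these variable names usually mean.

Variables eligible for adjustment (non-descendants of PriorPurchase, excluding PriorPurchase and AdSpend): {BrandLoyalty, CouponUse, PriceTier, Seasonality, StoreType}.
Backdoor paths from PriorPurchase to AdSpend:
  P1: PriorPurchase <- CouponUse -> BrandLoyalty <- Seasonality -> AdSpend
  P2: PriorPurchase <- CouponUse -> BrandLoyalty <- Seasonality -> EmailOpen <- AdSpend
  P3: PriorPurchase <- CouponUse -> EmailOpen <- Seasonality -> AdSpend
  P4: PriorPurchase <- CouponUse -> EmailOpen <- AdSpend
Each backdoor path contains an unconditioned collider, so every path is already blocked with the empty conditioning set:
  P1: blocked at collider BrandLoyalty (neither it nor any descendant is in the conditioning set).
  P2: blocked at collider BrandLoyalty (neither it nor any descendant is in the conditioning set).
  P3: blocked at collider EmailOpen (neither it nor any descendant is in the conditioning set).
  P4: blocked at collider EmailOpen (neither it nor any descendant is in the conditioning set).
The empty set is therefore the unique smallest valid set.

{}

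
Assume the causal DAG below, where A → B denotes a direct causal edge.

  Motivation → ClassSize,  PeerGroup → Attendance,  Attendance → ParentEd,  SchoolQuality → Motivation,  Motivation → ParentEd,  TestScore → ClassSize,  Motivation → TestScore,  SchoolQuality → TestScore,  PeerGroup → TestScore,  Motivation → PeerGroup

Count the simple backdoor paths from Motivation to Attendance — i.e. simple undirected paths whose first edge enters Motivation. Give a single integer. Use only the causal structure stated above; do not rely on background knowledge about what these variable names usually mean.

1

A backdoor path from Motivation to Attendance is any simple undirected path whose first edge points into Motivation (i.e. leaves Motivation via a parent).
Parents of Motivation: {SchoolQuality}.
Enumerating:
  P1: Motivation <- SchoolQuality -> TestScore <- PeerGroup -> Attendance
That exhausts the simple backdoor paths. Count: 1.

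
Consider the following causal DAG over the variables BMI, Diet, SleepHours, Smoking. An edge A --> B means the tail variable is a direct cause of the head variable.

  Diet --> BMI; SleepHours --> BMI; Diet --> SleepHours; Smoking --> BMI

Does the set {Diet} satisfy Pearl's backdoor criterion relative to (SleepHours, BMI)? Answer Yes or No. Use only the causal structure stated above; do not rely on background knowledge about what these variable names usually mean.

Yes

Backdoor paths from SleepHours to BMI (paths whose first edge points into SleepHours):
  P1: SleepHours <- Diet -> BMI
Condition 1 (no descendant of SleepHours in the set): holds — descendants of SleepHours are {BMI}; none are in {Diet}.
Condition 2 (every backdoor path blocked by {Diet}):
  P1: blocked at fork node Diet ∈ conditioning set.
{Diet} satisfies the backdoor criterion.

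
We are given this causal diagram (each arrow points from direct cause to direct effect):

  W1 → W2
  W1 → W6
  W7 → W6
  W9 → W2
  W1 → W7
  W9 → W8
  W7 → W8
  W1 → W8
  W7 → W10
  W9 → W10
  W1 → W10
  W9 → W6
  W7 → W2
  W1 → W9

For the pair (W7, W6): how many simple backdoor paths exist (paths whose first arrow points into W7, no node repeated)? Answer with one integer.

A backdoor path from W7 to W6 is any simple undirected path whose first edge points into W7 (i.e. leaves W7 via a parent).
Parents of W7: {W1}.
Enumerating:
  P1: W7 <- W1 -> W9 -> W6
  P2: W7 <- W1 -> W2 <- W9 -> W6
  P3: W7 <- W1 -> W8 <- W9 -> W6
  P4: W7 <- W1 -> W10 <- W9 -> W6
  P5: W7 <- W1 -> W6
That exhausts the simple backdoor paths. Count: 5.

5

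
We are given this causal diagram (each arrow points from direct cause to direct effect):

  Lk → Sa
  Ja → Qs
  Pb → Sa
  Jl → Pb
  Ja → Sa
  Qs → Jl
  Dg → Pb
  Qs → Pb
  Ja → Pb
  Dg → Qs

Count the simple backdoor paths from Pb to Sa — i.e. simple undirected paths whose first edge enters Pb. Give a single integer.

4

A backdoor path from Pb to Sa is any simple undirected path whose first edge points into Pb (i.e. leaves Pb via a parent).
Parents of Pb: {Dg, Ja, Jl, Qs}.
Enumerating:
  P1: Pb <- Ja -> Sa
  P2: Pb <- Dg -> Qs <- Ja -> Sa
  P3: Pb <- Qs <- Ja -> Sa
  P4: Pb <- Jl <- Qs <- Ja -> Sa
That exhausts the simple backdoor paths. Count: 4.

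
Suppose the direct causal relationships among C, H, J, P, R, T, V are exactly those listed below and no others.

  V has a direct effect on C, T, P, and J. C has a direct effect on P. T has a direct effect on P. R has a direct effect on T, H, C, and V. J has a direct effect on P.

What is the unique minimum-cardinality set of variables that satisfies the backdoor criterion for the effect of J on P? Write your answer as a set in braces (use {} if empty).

{V}

Variables eligible for adjustment (non-descendants of J, excluding J and P): {C, H, R, T, V}.
Backdoor paths from J to P:
  P1: J <- V <- R -> C -> P
  P2: J <- V <- R -> T -> P
  P3: J <- V -> C <- R -> T -> P
  P4: J <- V -> C -> P
  P5: J <- V -> T <- R -> C -> P
  P6: J <- V -> T -> P
  P7: J <- V -> P
The empty set is not sufficient: P1 (J <- V <- R -> C -> P) has no collider blocking it and no conditioned non-collider, so it is open.
Try {V}:
  P1: blocked at chain node V ∈ conditioning set.
  P2: blocked at chain node V ∈ conditioning set.
  P3: blocked at fork node V ∈ conditioning set.
  P4: blocked at fork node V ∈ conditioning set.
  P5: blocked at fork node V ∈ conditioning set.
  P6: blocked at fork node V ∈ conditioning set.
  P7: blocked at fork node V ∈ conditioning set.
{V} contains no descendant of J and blocks every backdoor path.
No other singleton works — e.g. {R} leaves P4 open — so {V} is the unique smallest valid adjustment set.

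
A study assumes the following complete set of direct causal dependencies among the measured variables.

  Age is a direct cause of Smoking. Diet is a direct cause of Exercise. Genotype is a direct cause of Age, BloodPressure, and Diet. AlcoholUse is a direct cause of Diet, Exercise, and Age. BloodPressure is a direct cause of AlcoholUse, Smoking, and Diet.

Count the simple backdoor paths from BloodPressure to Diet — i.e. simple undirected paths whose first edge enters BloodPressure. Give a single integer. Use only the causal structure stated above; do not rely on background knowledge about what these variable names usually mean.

A backdoor path from BloodPressure to Diet is any simple undirected path whose first edge points into BloodPressure (i.e. leaves BloodPressure via a parent).
Parents of BloodPressure: {Genotype}.
Enumerating:
  P1: BloodPressure <- Genotype -> Age <- AlcoholUse -> Diet
  P2: BloodPressure <- Genotype -> Age <- AlcoholUse -> Exercise <- Diet
  P3: BloodPressure <- Genotype -> Diet
That exhausts the simple backdoor paths. Count: 3.

3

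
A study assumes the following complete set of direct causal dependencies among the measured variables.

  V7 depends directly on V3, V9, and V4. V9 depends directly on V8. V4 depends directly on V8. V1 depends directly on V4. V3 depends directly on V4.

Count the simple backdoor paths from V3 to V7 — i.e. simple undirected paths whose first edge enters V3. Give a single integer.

A backdoor path from V3 to V7 is any simple undirected path whose first edge points into V3 (i.e. leaves V3 via a parent).
Parents of V3: {V4}.
Enumerating:
  P1: V3 <- V4 <- V8 -> V9 -> V7
  P2: V3 <- V4 -> V7
That exhausts the simple backdoor paths. Count: 2.

2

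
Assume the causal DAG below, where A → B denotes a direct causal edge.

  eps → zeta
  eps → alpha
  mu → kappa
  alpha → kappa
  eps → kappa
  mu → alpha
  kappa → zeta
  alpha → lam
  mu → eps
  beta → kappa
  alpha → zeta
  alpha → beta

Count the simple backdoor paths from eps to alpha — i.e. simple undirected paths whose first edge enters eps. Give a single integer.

4

A backdoor path from eps to alpha is any simple undirected path whose first edge points into eps (i.e. leaves eps via a parent).
Parents of eps: {mu}.
Enumerating:
  P1: eps <- mu -> alpha
  P2: eps <- mu -> kappa <- alpha
  P3: eps <- mu -> kappa <- beta <- alpha
  P4: eps <- mu -> kappa -> zeta <- alpha
That exhausts the simple backdoor paths. Count: 4.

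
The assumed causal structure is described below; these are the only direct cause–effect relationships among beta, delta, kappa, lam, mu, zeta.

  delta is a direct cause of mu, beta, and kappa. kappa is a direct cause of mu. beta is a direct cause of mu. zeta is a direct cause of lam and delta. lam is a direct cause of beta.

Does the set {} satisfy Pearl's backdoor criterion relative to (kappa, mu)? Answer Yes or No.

Backdoor paths from kappa to mu (paths whose first edge points into kappa):
  P1: kappa <- delta <- zeta -> lam -> beta -> mu
  P2: kappa <- delta -> beta -> mu
  P3: kappa <- delta -> mu
Condition 1 (no descendant of kappa in the set): holds — descendants of kappa are {mu}; none are in {}.
Condition 2 (every backdoor path blocked by {}):
  P1: open — no interior node is in the conditioning set.
  P2: open — no interior node is in the conditioning set.
  P3: open — no interior node is in the conditioning set.
{} does not satisfy the backdoor criterion.

No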